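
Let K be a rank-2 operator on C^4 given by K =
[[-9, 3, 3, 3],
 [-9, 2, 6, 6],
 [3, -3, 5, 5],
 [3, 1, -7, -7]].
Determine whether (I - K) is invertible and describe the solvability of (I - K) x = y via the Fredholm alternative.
(I - K) is invertible (det(I - K) = 27 ≠ 0), so for every y in C^4 the equation (I - K) x = y has a unique solution.

K has rank 2 and factors as K = U V^T = u1 v1^T + u2 v2^T with u1 = (-3, -3, 1, 1), v1 = (3, -1, -1, -1), u2 = (0, -1, -2, 2), v2 = (0, 1, -3, -3) (multiplying out reproduces the displayed K). The nonzero eigenvalues of U V^T coincide with those of the 2 x 2 matrix G = V^T U = [[v1·u1, v1·u2], [v2·u1, v2·u2]] = [[-8, 1], [-9, -1]], and by the Sylvester determinant identity det(I_4 - U V^T) = det(I_2 - V^T U) = det([[9, -1], [9, 2]]) = (9)(2) - (-1)(9) = 27. (Direct check: I - K =
[[10, -3, -3, -3],
 [9, -1, -6, -6],
 [-3, 3, -4, -5],
 [-3, -1, 7, 8]]
has determinant 27.) The finite-dimensional Fredholm alternative says: either (I - K) is invertible, or ker(I - K) ≠ {0} and then range(I - K) = ker((I - K)^*)^⊥, with dim ker(I - K) = dim ker((I - K)^*). Since det(I - K) ≠ 0, 1 is not an eigenvalue of K and ker(I - K) = {0}, so we are in the first case: for every y there is a unique x = (I - K)^(-1) y. (Explicitly, by the Woodbury identity, (I - U V^T)^(-1) = I + U (I_2 - G)^(-1) V^T.)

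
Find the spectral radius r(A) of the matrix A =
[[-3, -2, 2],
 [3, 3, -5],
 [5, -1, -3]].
r(A) ≈ 5.0718

The eigenvalues of A are the roots of its characteristic polynomial. With M = A (coefficients from the trace, the sum of principal 2x2 minors, and det A):
  p(λ) = det(λ I - M) = λ^3 + 3λ^2 - 18λ - 38.
No integer candidate from the rational root theorem (±divisors of 38) is a root, so the roots are irrational. The cubic discriminant is Δ = 28296 > 0, so there are three distinct real roots. p(-6) = -38 and p(-5) = 2 have opposite signs, so a root lies in (-6, -5); Newton's method refines it to λ ≈ -5.0718. p(-2) = 2 and p(-1) = -18 have opposite signs, so a root lies in (-2, -1); Newton's method refines it to λ ≈ -1.8908. p(3) = -38 and p(4) = 2 have opposite signs, so a root lies in (3, 4); Newton's method refines it to λ ≈ 3.9626. Check (Vieta): the three roots sum to -3, matching tr M = -3.
Thus the eigenvalues (to 4 decimals) are -5.0718 (modulus 5.0718); -1.8908 (modulus 1.8908); 3.9626 (modulus 3.9626). The spectral radius is the largest modulus: r(A) ≈ 5.0718. (Cross-check: r(A) ≤ ||A||_2 ≈ 9.0293; equality holds whenever A is normal, though it can also hold for some non-normal A.)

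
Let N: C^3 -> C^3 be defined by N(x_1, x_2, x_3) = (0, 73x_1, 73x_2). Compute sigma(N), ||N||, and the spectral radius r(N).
sigma(N) = {0}; ||N|| = 73; r(N) = 0. (N is nilpotent with N^3 = 0.)

On C^3, N is a strictly lower-triangular matrix with 73 on the subdiagonal and zeros elsewhere, so its characteristic polynomial is lambda^3 and every eigenvalue is 0: sigma(N) = {0}. For the operator norm, N e_i = 73e_{i+1} for i = 1, ..., 2 and N e_3 = 0, so the singular values of N are 73 (with multiplicity 2) and 0; hence ||N|| = 73. The spectral radius r(N) = max|lambda| = 0. Note ||N|| > r(N) — characteristic of non-normal nilpotent operators. Indeed N^3 = 0.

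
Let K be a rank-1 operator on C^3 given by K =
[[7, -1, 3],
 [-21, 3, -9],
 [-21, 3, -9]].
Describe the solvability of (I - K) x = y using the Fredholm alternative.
(I - K) is singular (det(I - K) = 0, i.e. 1 ∈ sigma(K)). (I - K) x = y is solvable iff y ⊥ ker((I - K)^*) = span{(7, -1, 3)}, i.e. iff 7y_1 - y_2 + 3y_3 = 0. When solvable, the solutions are x = y + c·(1, -3, -3), c arbitrary (ker(I - K) = span{(1, -3, -3)}, dimension 1).

K has rank 1, so it is an outer product K = u v^T: every row of K is a multiple of one row vector. Reading off the entries, u = (1, -3, -3) and v = (7, -1, 3) (row i of K equals u_i·v^T). A rank-one matrix u v^T satisfies K u = u (v·u) and kills the (2)-dimensional subspace v^⊥, so its characteristic polynomial is lambda^2 (lambda - v·u) with v·u = tr K = 1. Hence the eigenvalues of I - K are 1 (multiplicity 2) and 1 - (1) = 0, so det(I - K) = 0. (Direct check: I - K =
[[-6, 1, -3],
 [21, -2, 9],
 [21, -3, 10]]
has determinant 0.) So 1 is an eigenvalue of K and (I - K) is not invertible. The finite-dimensional Fredholm alternative says: either (I - K) is invertible, or ker(I - K) ≠ {0} and then range(I - K) = ker((I - K)^*)^⊥, with dim ker(I - K) = dim ker((I - K)^*). We are in the second case, so we need both kernels. Kernel of I - K: (I - K) u = u - u (v·u) = u - u = 0, so ker(I - K) = span{u} = span{(1, -3, -3)} (it is exactly 1-dimensional because rank(I - K) = 2). Kernel of the adjoint: K is real, so (I - K)^* = I - K^T = I - v u^T, and (I - v u^T) v = v - v (u·v) = 0; hence ker((I - K)^*) = span{v} = span{(7, -1, 3)}. Therefore (I - K) x = y is solvable iff <y, v> = 0, i.e. iff 7y_1 - y_2 + 3y_3 = 0. When this holds, K y = u (v·y) = 0, so (I - K) y = y and x = y is a particular solution; the full solution set is the line x = y + c·u = y + c·(1, -3, -3), c ∈ C.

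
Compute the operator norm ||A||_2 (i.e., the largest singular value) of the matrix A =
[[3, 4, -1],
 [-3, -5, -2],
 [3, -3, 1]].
||A||_2 ≈ 7.7732 (= sqrt(largest eigenvalue of A^T A))

||A||_2 = sigma_max(A) = sqrt(lambda_max(A^T A)). Form the symmetric matrix M = A^T A =
[[27, 18, 6],
 [18, 50, 3],
 [6, 3, 6]].
Its characteristic polynomial (trace, sum of principal 2x2 minors, determinant of M give the coefficients) is
  p(λ) = det(λ I - M) = λ^3 - 83λ^2 + 1443λ - 4761.
No integer candidate from the rational root theorem (±divisors of 4761) is a root, so the roots are irrational. The cubic discriminant is Δ = 1088712000 > 0, so there are three distinct real roots. p(4) = -253 and p(5) = 504 have opposite signs, so a root lies in (4, 5); Newton's method refines it to λ ≈ 4.3144. p(18) = 153 and p(19) = -448 have opposite signs, so a root lies in (18, 19); Newton's method refines it to λ ≈ 18.2635. p(60) = -981 and p(61) = 1400 have opposite signs, so a root lies in (60, 61); Newton's method refines it to λ ≈ 60.4221. Check (Vieta): the three roots sum to 83, matching tr M = 83.
So the eigenvalues of A^T A are ≈ 4.3144, 18.2635, 60.4221 (all ≥ 0, as they must be for A^T A). The largest is λ_max ≈ 60.4221, hence ||A||_2 = sqrt(λ_max) ≈ 7.7732.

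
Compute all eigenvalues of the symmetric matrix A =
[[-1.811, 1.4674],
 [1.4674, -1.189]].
sigma(A) ≈ {-3, 0}

A is real symmetric, so its spectrum consists of real eigenvalues. Expanding the characteristic polynomial of the displayed matrix gives
  det(λ I - A) = p(λ) = λ^2 + (3)λ + (0).
Solving p(λ) = 0 yields eigenvalues ≈ -3, 0. (A is shown rounded to 4 decimals, so these recover the underlying integer eigenvalues to within that precision.)
Verification: the trace of A = -3 equals the sum of eigenvalues -3, and det(A) ≈ 0.0000 matches the eigenvalue product 0.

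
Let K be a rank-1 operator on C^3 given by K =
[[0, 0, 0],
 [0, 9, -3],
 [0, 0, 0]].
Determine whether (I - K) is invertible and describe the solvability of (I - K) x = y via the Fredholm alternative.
(I - K) is invertible (det(I - K) = -8 ≠ 0), so for every y in C^3 the equation (I - K) x = y has a unique solution.

K has rank 1, so it is an outer product K = u v^T: every row of K is a multiple of one row vector. Reading off the entries, u = (0, -3, 0) and v = (0, -3, 1) (row i of K equals u_i·v^T). A rank-one matrix u v^T satisfies K u = u (v·u) and kills the (2)-dimensional subspace v^⊥, so its characteristic polynomial is lambda^2 (lambda - v·u) with v·u = tr K = 9. Hence the eigenvalues of I - K are 1 (multiplicity 2) and 1 - (9) = -8, so det(I - K) = -8. (Direct check: I - K =
[[1, 0, 0],
 [0, -8, 3],
 [0, 0, 1]]
has determinant -8.) The finite-dimensional Fredholm alternative says: either (I - K) is invertible, or ker(I - K) ≠ {0} and then range(I - K) = ker((I - K)^*)^⊥, with dim ker(I - K) = dim ker((I - K)^*). Since det(I - K) ≠ 0, 1 is not an eigenvalue of K and ker(I - K) = {0}, so we are in the first case: for every y there is a unique x = (I - K)^(-1) y. Explicitly, by the Sherman–Morrison formula, (I - u v^T)^(-1) = I + u v^T/(1 - v·u), i.e. (I - K)^(-1) = I + K/(-8).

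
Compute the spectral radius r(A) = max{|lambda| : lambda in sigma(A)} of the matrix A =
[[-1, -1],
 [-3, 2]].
r(A) = (1 + sqrt(21))/2 ≈ 2.7913

The eigenvalues of A are the roots of its characteristic polynomial. With M = A (coefficients from the trace and determinant):
  p(λ) = det(λ I - M) = λ^2 - λ - 5.
For λ^2 - λ - 5 the discriminant is 21. It is nonnegative but not a perfect square, so the roots are real and irrational: λ = (1 ± sqrt(21))/2 ≈ 2.7913, -1.7913.
Thus the eigenvalues (to 4 decimals) are 2.7913 (modulus 2.7913); -1.7913 (modulus 1.7913). The spectral radius is the largest modulus: r(A) = (1 + sqrt(21))/2 ≈ 2.7913. (Cross-check: r(A) ≤ ||A||_2 ≈ 3.618; equality holds whenever A is normal, though it can also hold for some non-normal A.)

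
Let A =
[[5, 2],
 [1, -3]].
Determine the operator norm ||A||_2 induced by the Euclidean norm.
||A||_2 = sqrt((39 + sqrt(365))/2) ≈ 5.39 (= sqrt(largest eigenvalue of A^T A))

||A||_2 = sigma_max(A) = sqrt(lambda_max(A^T A)). Form the symmetric matrix M = A^T A =
[[26, 7],
 [7, 13]].
Its characteristic polynomial (trace, determinant of M give the coefficients) is
  p(λ) = det(λ I - M) = λ^2 - 39λ + 289.
For λ^2 - 39λ + 289 the discriminant is 365. It is nonnegative but not a perfect square, so the roots are real and irrational: λ = (39 ± sqrt(365))/2 ≈ 29.0525, 9.9475.
So the eigenvalues of A^T A are ≈ 9.9475, 29.0525 (all ≥ 0, as they must be for A^T A). The largest is λ_max = (39 + sqrt(365))/2 ≈ 29.0525, hence ||A||_2 = sqrt(λ_max) = sqrt((39 + sqrt(365))/2) ≈ 5.39.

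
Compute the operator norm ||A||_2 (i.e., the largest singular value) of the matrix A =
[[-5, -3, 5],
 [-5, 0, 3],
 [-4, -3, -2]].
||A||_2 ≈ 9.8307 (= sqrt(largest eigenvalue of A^T A))

||A||_2 = sigma_max(A) = sqrt(lambda_max(A^T A)). Form the symmetric matrix M = A^T A =
[[66, 27, -32],
 [27, 18, -9],
 [-32, -9, 38]].
Its characteristic polynomial (trace, sum of principal 2x2 minors, determinant of M give the coefficients) is
  p(λ) = det(λ I - M) = λ^3 - 122λ^2 + 2546λ - 9216.
No integer candidate from the rational root theorem (±divisors of 9216) is a root, so the roots are irrational. The cubic discriminant is Δ = 12760092272 > 0, so there are three distinct real roots. p(4) = -920 and p(5) = 589 have opposite signs, so a root lies in (4, 5); Newton's method refines it to λ ≈ 4.5923. p(20) = 904 and p(21) = -291 have opposite signs, so a root lies in (20, 21); Newton's method refines it to λ ≈ 20.7655. p(96) = -4416 and p(97) = 2521 have opposite signs, so a root lies in (96, 97); Newton's method refines it to λ ≈ 96.6421. Check (Vieta): the three roots sum to 122, matching tr M = 122.
So the eigenvalues of A^T A are ≈ 4.5923, 20.7655, 96.6421 (all ≥ 0, as they must be for A^T A). The largest is λ_max ≈ 96.6421, hence ||A||_2 = sqrt(λ_max) ≈ 9.8307.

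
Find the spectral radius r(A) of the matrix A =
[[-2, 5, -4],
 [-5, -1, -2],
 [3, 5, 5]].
r(A) ≈ 6.5158

The eigenvalues of A are the roots of its characteristic polynomial. With M = A (coefficients from the trace, the sum of principal 2x2 minors, and det A):
  p(λ) = det(λ I - M) = λ^3 - 2λ^2 + 34λ - 173.
No integer candidate from the rational root theorem (±divisors of 173) is a root, so the roots are irrational. The cubic discriminant is Δ = -754459 < 0, so there is one real root and a complex-conjugate pair. p(4) = -5 and p(5) = 72 have opposite signs, so a root lies in (4, 5); Newton's method refines it to λ ≈ 4.0749. Dividing out (λ - (4.0749)) leaves approximately λ^2 + 2.0749λ + 42.455. For λ^2 + 2.0749λ + 42.455 the discriminant is -165.5149. It is negative, so the remaining roots are the complex-conjugate pair λ ≈ -1.0375 ± 6.4326i. Their product equals the constant term, so |λ|^2 ≈ 42.455 and |λ| ≈ 6.5158.
Thus the eigenvalues (to 4 decimals) are 4.0749 (modulus 4.0749); -1.0375 ± 6.4326i (modulus 6.5158). The spectral radius is the largest modulus: r(A) ≈ 6.5158. (Cross-check: r(A) ≤ ||A||_2 ≈ 8.9242; equality holds whenever A is normal, though it can also hold for some non-normal A.)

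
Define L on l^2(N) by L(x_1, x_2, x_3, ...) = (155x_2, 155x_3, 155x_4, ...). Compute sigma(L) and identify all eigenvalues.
sigma(L) = closed disk {z in C : |z| ≤ 155}; sigma_p(L) = open disk {z in C : |z| < 155}

Note L = 155·V where V is the unit left shift (V x)_k = x_{k+1}; so sigma(L) = 155·sigma(V) and ||L|| = 155||V||. ||L x||^2 = 24025sum_{k≥2} |x_k|^2 ≤ 24025||x||^2, with equality on {x : x_1 = 0}, so ||L|| = 155. For any lambda with |lambda| < 155, set r = lambda/155 (|r| < 1); the vector x = (1, r, r^2, ...) is in l^2 and satisfies L x = 155(r, r^2, ...) = lambda x, so lambda is an eigenvalue. On the boundary |lambda| = 155 the geometric series diverges, so no l^2 eigenvector exists, but these lambda lie in the approximate point spectrum. Hence sigma(L) is the closed disk of radius 155 and sigma_p(L) is the open disk.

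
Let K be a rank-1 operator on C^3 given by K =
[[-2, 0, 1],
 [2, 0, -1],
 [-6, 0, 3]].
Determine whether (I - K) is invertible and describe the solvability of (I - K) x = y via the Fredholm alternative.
(I - K) is singular (det(I - K) = 0, i.e. 1 ∈ sigma(K)). (I - K) x = y is solvable iff y ⊥ ker((I - K)^*) = span{(-2, 0, 1)}, i.e. iff -2y_1 + y_3 = 0. When solvable, the solutions are x = y + c·(1, -1, 3), c arbitrary (ker(I - K) = span{(1, -1, 3)}, dimension 1).

K has rank 1, so it is an outer product K = u v^T: every row of K is a multiple of one row vector. Reading off the entries, u = (1, -1, 3) and v = (-2, 0, 1) (row i of K equals u_i·v^T). A rank-one matrix u v^T satisfies K u = u (v·u) and kills the (2)-dimensional subspace v^⊥, so its characteristic polynomial is lambda^2 (lambda - v·u) with v·u = tr K = 1. Hence the eigenvalues of I - K are 1 (multiplicity 2) and 1 - (1) = 0, so det(I - K) = 0. (Direct check: I - K =
[[3, 0, -1],
 [-2, 1, 1],
 [6, 0, -2]]
has determinant 0.) So 1 is an eigenvalue of K and (I - K) is not invertible. The finite-dimensional Fredholm alternative says: either (I - K) is invertible, or ker(I - K) ≠ {0} and then range(I - K) = ker((I - K)^*)^⊥, with dim ker(I - K) = dim ker((I - K)^*). We are in the second case, so we need both kernels. Kernel of I - K: (I - K) u = u - u (v·u) = u - u = 0, so ker(I - K) = span{u} = span{(1, -1, 3)} (it is exactly 1-dimensional because rank(I - K) = 2). Kernel of the adjoint: K is real, so (I - K)^* = I - K^T = I - v u^T, and (I - v u^T) v = v - v (u·v) = 0; hence ker((I - K)^*) = span{v} = span{(-2, 0, 1)}. Therefore (I - K) x = y is solvable iff <y, v> = 0, i.e. iff -2y_1 + y_3 = 0. When this holds, K y = u (v·y) = 0, so (I - K) y = y and x = y is a particular solution; the full solution set is the line x = y + c·u = y + c·(1, -1, 3), c ∈ C.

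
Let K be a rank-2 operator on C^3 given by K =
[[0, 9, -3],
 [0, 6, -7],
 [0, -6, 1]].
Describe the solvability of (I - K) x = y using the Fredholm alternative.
(I - K) is invertible (det(I - K) = -42 ≠ 0), so for every y in C^3 the equation (I - K) x = y has a unique solution.

K has rank 2 and factors as K = U V^T = u1 v1^T + u2 v2^T with u1 = (1, -1, -1), v1 = (0, 3, 1), u2 = (-2, -3, 1), v2 = (0, -3, 2) (multiplying out reproduces the displayed K). The nonzero eigenvalues of U V^T coincide with those of the 2 x 2 matrix G = V^T U = [[v1·u1, v1·u2], [v2·u1, v2·u2]] = [[-4, -8], [1, 11]], and by the Sylvester determinant identity det(I_3 - U V^T) = det(I_2 - V^T U) = det([[5, 8], [-1, -10]]) = (5)(-10) - (8)(-1) = -42. (Direct check: I - K =
[[1, -9, 3],
 [0, -5, 7],
 [0, 6, 0]]
has determinant -42.) The finite-dimensional Fredholm alternative says: either (I - K) is invertible, or ker(I - K) ≠ {0} and then range(I - K) = ker((I - K)^*)^⊥, with dim ker(I - K) = dim ker((I - K)^*). Since det(I - K) ≠ 0, 1 is not an eigenvalue of K and ker(I - K) = {0}, so we are in the first case: for every y there is a unique x = (I - K)^(-1) y. (Explicitly, by the Woodbury identity, (I - U V^T)^(-1) = I + U (I_2 - G)^(-1) V^T.)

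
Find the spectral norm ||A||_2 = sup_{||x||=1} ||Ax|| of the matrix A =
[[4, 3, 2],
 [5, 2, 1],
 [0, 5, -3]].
||A||_2 ≈ 7.8779 (= sqrt(largest eigenvalue of A^T A))

||A||_2 = sigma_max(A) = sqrt(lambda_max(A^T A)). Form the symmetric matrix M = A^T A =
[[41, 22, 13],
 [22, 38, -7],
 [13, -7, 14]].
Its characteristic polynomial (trace, sum of principal 2x2 minors, determinant of M give the coefficients) is
  p(λ) = det(λ I - M) = λ^3 - 93λ^2 + 1962λ - 2601.
No integer candidate from the rational root theorem (±divisors of 2601) is a root, so the roots are irrational. The cubic discriminant is Δ = 3074907177 > 0, so there are three distinct real roots. p(1) = -731 and p(2) = 959 have opposite signs, so a root lies in (1, 2); Newton's method refines it to λ ≈ 1.4198. p(29) = 473 and p(30) = -441 have opposite signs, so a root lies in (29, 30); Newton's method refines it to λ ≈ 29.5187. p(62) = -121 and p(63) = 1935 have opposite signs, so a root lies in (62, 63); Newton's method refines it to λ ≈ 62.0615. Check (Vieta): the three roots sum to 93, matching tr M = 93.
So the eigenvalues of A^T A are ≈ 1.4198, 29.5187, 62.0615 (all ≥ 0, as they must be for A^T A). The largest is λ_max ≈ 62.0615, hence ||A||_2 = sqrt(λ_max) ≈ 7.8779.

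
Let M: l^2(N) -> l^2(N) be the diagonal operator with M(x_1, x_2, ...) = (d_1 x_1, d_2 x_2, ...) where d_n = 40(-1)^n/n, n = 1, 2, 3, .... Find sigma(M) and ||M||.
sigma(M) = {40(-1)^n/n : n ≥ 1} ∪ {0}; ||M|| = 40

A bounded diagonal operator on l^2 with diagonal entries d_n has spectrum equal to the closure of {d_n : n ≥ 1}: every d_n is an eigenvalue (with eigenvector e_n), so {d_n} ⊂ sigma(M); the spectrum is closed, so its closure is too; and for lambda not in the closure, (M - lambda I) has bounded inverse (the diagonal entries 1/(d_n - lambda) are bounded). For our sequence d_n = 40(-1)^n/n, n = 1, 2, 3, ...:
  - {d_n} = {40(-1)^n/n : n ≥ 1}; the only limit point is 0
  - closure = {40(-1)^n/n : n ≥ 1} ∪ {0}
For the norm: a diagonal operator has ||M|| = sup_n |d_n|. Here |d_n| = 40/n is decreasing, so sup_n |d_n| = |d_1| = 40. So ||M|| = 40.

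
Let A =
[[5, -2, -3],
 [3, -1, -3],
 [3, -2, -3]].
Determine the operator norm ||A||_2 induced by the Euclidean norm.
||A||_2 ≈ 8.8039 (= sqrt(largest eigenvalue of A^T A))

||A||_2 = sigma_max(A) = sqrt(lambda_max(A^T A)). Form the symmetric matrix M = A^T A =
[[43, -19, -33],
 [-19, 9, 15],
 [-33, 15, 27]].
Its characteristic polynomial (trace, sum of principal 2x2 minors, determinant of M give the coefficients) is
  p(λ) = det(λ I - M) = λ^3 - 79λ^2 + 116λ - 36.
No integer candidate from the rational root theorem (±divisors of 36) is a root, so the roots are irrational. The cubic discriminant is Δ = 12640976 > 0, so there are three distinct real roots. p(0) = -36 and p(1) = 2 have opposite signs, so a root lies in (0, 1); Newton's method refines it to λ ≈ 0.4436. p(1) = 2 and p(2) = -112 have opposite signs, so a root lies in (1, 2); Newton's method refines it to λ ≈ 1.047. p(77) = -2962 and p(78) = 2928 have opposite signs, so a root lies in (77, 78); Newton's method refines it to λ ≈ 77.5094. Check (Vieta): the three roots sum to 79, matching tr M = 79.
So the eigenvalues of A^T A are ≈ 0.4436, 1.047, 77.5094 (all ≥ 0, as they must be for A^T A). The largest is λ_max ≈ 77.5094, hence ||A||_2 = sqrt(λ_max) ≈ 8.8039.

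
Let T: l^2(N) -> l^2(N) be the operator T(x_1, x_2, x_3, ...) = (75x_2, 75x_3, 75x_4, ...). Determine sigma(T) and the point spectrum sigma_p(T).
sigma(T) = closed disk {z in C : |z| ≤ 75}; sigma_p(T) = open disk {z in C : |z| < 75}

Note T = 75·V where V is the unit left shift (V x)_k = x_{k+1}; so sigma(T) = 75·sigma(V) and ||T|| = 75||V||. ||T x||^2 = 5625sum_{k≥2} |x_k|^2 ≤ 5625||x||^2, with equality on {x : x_1 = 0}, so ||T|| = 75. For any lambda with |lambda| < 75, set r = lambda/75 (|r| < 1); the vector x = (1, r, r^2, ...) is in l^2 and satisfies T x = 75(r, r^2, ...) = lambda x, so lambda is an eigenvalue. On the boundary |lambda| = 75 the geometric series diverges, so no l^2 eigenvector exists, but these lambda lie in the approximate point spectrum. Hence sigma(T) is the closed disk of radius 75 and sigma_p(T) is the open disk.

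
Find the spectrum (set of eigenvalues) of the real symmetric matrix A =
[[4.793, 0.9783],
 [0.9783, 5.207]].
sigma(A) ≈ {4, 6}

A is real symmetric, so its spectrum consists of real eigenvalues. Expanding the characteristic polynomial of the displayed matrix gives
  det(λ I - A) = p(λ) = λ^2 + (-10)λ + (24).
Solving p(λ) = 0 yields eigenvalues ≈ 4, 6. (A is shown rounded to 4 decimals, so these recover the underlying integer eigenvalues to within that precision.)
Verification: the trace of A = 10 equals the sum of eigenvalues 10, and det(A) ≈ 24.0001 matches the eigenvalue product 24.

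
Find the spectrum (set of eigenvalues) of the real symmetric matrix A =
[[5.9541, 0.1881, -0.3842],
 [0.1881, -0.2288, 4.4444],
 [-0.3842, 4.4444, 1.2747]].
sigma(A) ≈ {-4, 5, 6}

A is real symmetric, so its spectrum consists of real eigenvalues. Expanding the characteristic polynomial of the displayed matrix gives
  det(λ I - A) = p(λ) = λ^3 + (-7)λ^2 + (-14)λ + (120).
Solving p(λ) = 0 yields eigenvalues ≈ -4, 5, 6. (A is shown rounded to 4 decimals, so these recover the underlying integer eigenvalues to within that precision.)
Verification: the trace of A = 7 equals the sum of eigenvalues 7, and det(A) ≈ -119.9997 matches the eigenvalue product -120.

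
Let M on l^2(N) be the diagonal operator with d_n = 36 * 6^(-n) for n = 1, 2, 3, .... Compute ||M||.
||M|| = 6 (attained at n = 1)

For M diagonal, ||M|| = sup_n |d_n|. The sequence d_n = 36 * 6^(-n) is positive and strictly decreasing (ratio 6^(-1) < 1), so the supremum is d_1 = 36/6 = 6. Hence ||M|| = 6.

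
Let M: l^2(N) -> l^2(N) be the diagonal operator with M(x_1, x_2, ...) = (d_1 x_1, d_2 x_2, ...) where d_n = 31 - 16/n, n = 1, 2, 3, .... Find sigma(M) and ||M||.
sigma(M) = {31 - 16/n : n ≥ 1} ∪ {31}; ||M|| = 31

A bounded diagonal operator on l^2 with diagonal entries d_n has spectrum equal to the closure of {d_n : n ≥ 1}: every d_n is an eigenvalue (with eigenvector e_n), so {d_n} ⊂ sigma(M); the spectrum is closed, so its closure is too; and for lambda not in the closure, (M - lambda I) has bounded inverse (the diagonal entries 1/(d_n - lambda) are bounded). For our sequence d_n = 31 - 16/n, n = 1, 2, 3, ...:
  - {d_n} = {31 - 16/n : n ≥ 1}; the only limit point is 31
  - closure = {31 - 16/n : n ≥ 1} ∪ {31}
For the norm: a diagonal operator has ||M|| = sup_n |d_n|. Here d_n = 31 - 16/n increases monotonically from d_1 = 15 toward 31, with all terms in [15, 31); so sup_n |d_n| = 31 (the supremum is the limit, not attained). So ||M|| = 31.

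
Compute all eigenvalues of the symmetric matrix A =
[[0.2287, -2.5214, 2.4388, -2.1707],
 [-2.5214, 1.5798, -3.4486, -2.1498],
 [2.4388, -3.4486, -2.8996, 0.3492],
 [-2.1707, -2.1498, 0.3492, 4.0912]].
sigma(A) ≈ {-5, -3, 5, 6}

A is real symmetric, so its spectrum consists of real eigenvalues. Expanding the characteristic polynomial of the displayed matrix gives
  det(λ I - A) = p(λ) = λ^4 + (-3)λ^3 + (-43)λ^2 + (75.0022)λ + (450.0096).
Solving p(λ) = 0 yields eigenvalues ≈ -5, -3, 5, 6. (A is shown rounded to 4 decimals, so these recover the underlying integer eigenvalues to within that precision.)
Verification: the trace of A = 3 equals the sum of eigenvalues 3, and det(A) ≈ 450.0096 matches the eigenvalue product 450.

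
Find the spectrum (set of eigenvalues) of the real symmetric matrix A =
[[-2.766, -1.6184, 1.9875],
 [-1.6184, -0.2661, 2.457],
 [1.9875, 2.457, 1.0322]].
sigma(A) ≈ {-5, 0, 3}

A is real symmetric, so its spectrum consists of real eigenvalues. Expanding the characteristic polynomial of the displayed matrix gives
  det(λ I - A) = p(λ) = λ^3 + (2)λ^2 + (-15)λ + (0).
Solving p(λ) = 0 yields eigenvalues ≈ -5, 0, 3. (A is shown rounded to 4 decimals, so these recover the underlying integer eigenvalues to within that precision.)
Verification: the trace of A = -2 equals the sum of eigenvalues -2, and det(A) ≈ -0.0010 matches the eigenvalue product 0.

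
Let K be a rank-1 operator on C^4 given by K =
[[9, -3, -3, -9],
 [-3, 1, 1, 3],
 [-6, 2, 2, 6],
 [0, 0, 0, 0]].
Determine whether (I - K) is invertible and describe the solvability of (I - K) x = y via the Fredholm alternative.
(I - K) is invertible (det(I - K) = -11 ≠ 0), so for every y in C^4 the equation (I - K) x = y has a unique solution.

K has rank 1, so it is an outer product K = u v^T: every row of K is a multiple of one row vector. Reading off the entries, u = (-3, 1, 2, 0) and v = (-3, 1, 1, 3) (row i of K equals u_i·v^T). A rank-one matrix u v^T satisfies K u = u (v·u) and kills the (3)-dimensional subspace v^⊥, so its characteristic polynomial is lambda^3 (lambda - v·u) with v·u = tr K = 12. Hence the eigenvalues of I - K are 1 (multiplicity 3) and 1 - (12) = -11, so det(I - K) = -11. (Direct check: I - K =
[[-8, 3, 3, 9],
 [3, 0, -1, -3],
 [6, -2, -1, -6],
 [0, 0, 0, 1]]
has determinant -11.) The finite-dimensional Fredholm alternative says: either (I - K) is invertible, or ker(I - K) ≠ {0} and then range(I - K) = ker((I - K)^*)^⊥, with dim ker(I - K) = dim ker((I - K)^*). Since det(I - K) ≠ 0, 1 is not an eigenvalue of K and ker(I - K) = {0}, so we are in the first case: for every y there is a unique x = (I - K)^(-1) y. Explicitly, by the Sherman–Morrison formula, (I - u v^T)^(-1) = I + u v^T/(1 - v·u), i.e. (I - K)^(-1) = I + K/(-11).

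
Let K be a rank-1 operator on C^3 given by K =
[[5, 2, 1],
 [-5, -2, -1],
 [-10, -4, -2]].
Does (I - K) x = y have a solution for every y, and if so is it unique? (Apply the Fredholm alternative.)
(I - K) is singular (det(I - K) = 0, i.e. 1 ∈ sigma(K)). (I - K) x = y is solvable iff y ⊥ ker((I - K)^*) = span{(5, 2, 1)}, i.e. iff 5y_1 + 2y_2 + y_3 = 0. When solvable, the solutions are x = y + c·(1, -1, -2), c arbitrary (ker(I - K) = span{(1, -1, -2)}, dimension 1).

K has rank 1, so it is an outer product K = u v^T: every row of K is a multiple of one row vector. Reading off the entries, u = (1, -1, -2) and v = (5, 2, 1) (row i of K equals u_i·v^T). A rank-one matrix u v^T satisfies K u = u (v·u) and kills the (2)-dimensional subspace v^⊥, so its characteristic polynomial is lambda^2 (lambda - v·u) with v·u = tr K = 1. Hence the eigenvalues of I - K are 1 (multiplicity 2) and 1 - (1) = 0, so det(I - K) = 0. (Direct check: I - K =
[[-4, -2, -1],
 [5, 3, 1],
 [10, 4, 3]]
has determinant 0.) So 1 is an eigenvalue of K and (I - K) is not invertible. The finite-dimensional Fredholm alternative says: either (I - K) is invertible, or ker(I - K) ≠ {0} and then range(I - K) = ker((I - K)^*)^⊥, with dim ker(I - K) = dim ker((I - K)^*). We are in the second case, so we need both kernels. Kernel of I - K: (I - K) u = u - u (v·u) = u - u = 0, so ker(I - K) = span{u} = span{(1, -1, -2)} (it is exactly 1-dimensional because rank(I - K) = 2). Kernel of the adjoint: K is real, so (I - K)^* = I - K^T = I - v u^T, and (I - v u^T) v = v - v (u·v) = 0; hence ker((I - K)^*) = span{v} = span{(5, 2, 1)}. Therefore (I - K) x = y is solvable iff <y, v> = 0, i.e. iff 5y_1 + 2y_2 + y_3 = 0. When this holds, K y = u (v·y) = 0, so (I - K) y = y and x = y is a particular solution; the full solution set is the line x = y + c·u = y + c·(1, -1, -2), c ∈ C.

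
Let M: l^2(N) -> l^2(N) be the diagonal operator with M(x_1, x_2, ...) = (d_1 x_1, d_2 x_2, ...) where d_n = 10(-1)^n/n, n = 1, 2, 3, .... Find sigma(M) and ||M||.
sigma(M) = {10(-1)^n/n : n ≥ 1} ∪ {0}; ||M|| = 10

A bounded diagonal operator on l^2 with diagonal entries d_n has spectrum equal to the closure of {d_n : n ≥ 1}: every d_n is an eigenvalue (with eigenvector e_n), so {d_n} ⊂ sigma(M); the spectrum is closed, so its closure is too; and for lambda not in the closure, (M - lambda I) has bounded inverse (the diagonal entries 1/(d_n - lambda) are bounded). For our sequence d_n = 10(-1)^n/n, n = 1, 2, 3, ...:
  - {d_n} = {10(-1)^n/n : n ≥ 1}; the only limit point is 0
  - closure = {10(-1)^n/n : n ≥ 1} ∪ {0}
For the norm: a diagonal operator has ||M|| = sup_n |d_n|. Here |d_n| = 10/n is decreasing, so sup_n |d_n| = |d_1| = 10. So ||M|| = 10.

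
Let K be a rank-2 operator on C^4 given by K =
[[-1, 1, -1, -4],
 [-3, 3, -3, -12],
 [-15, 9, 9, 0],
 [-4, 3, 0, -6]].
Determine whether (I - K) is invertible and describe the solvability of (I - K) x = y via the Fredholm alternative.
(I - K) is invertible (det(I - K) = -20 ≠ 0), so for every y in C^4 the equation (I - K) x = y has a unique solution.

K has rank 2 and factors as K = U V^T = u1 v1^T + u2 v2^T with u1 = (1, 3, 3, 2), v1 = (-3, 2, 1, -2), u2 = (1, 3, -3, 1), v2 = (2, -1, -2, -2) (multiplying out reproduces the displayed K). The nonzero eigenvalues of U V^T coincide with those of the 2 x 2 matrix G = V^T U = [[v1·u1, v1·u2], [v2·u1, v2·u2]] = [[2, -2], [-11, 3]], and by the Sylvester determinant identity det(I_4 - U V^T) = det(I_2 - V^T U) = det([[-1, 2], [11, -2]]) = (-1)(-2) - (2)(11) = -20. (Direct check: I - K =
[[2, -1, 1, 4],
 [3, -2, 3, 12],
 [15, -9, -8, 0],
 [4, -3, 0, 7]]
has determinant -20.) The finite-dimensional Fredholm alternative says: either (I - K) is invertible, or ker(I - K) ≠ {0} and then range(I - K) = ker((I - K)^*)^⊥, with dim ker(I - K) = dim ker((I - K)^*). Since det(I - K) ≠ 0, 1 is not an eigenvalue of K and ker(I - K) = {0}, so we are in the first case: for every y there is a unique x = (I - K)^(-1) y. (Explicitly, by the Woodbury identity, (I - U V^T)^(-1) = I + U (I_2 - G)^(-1) V^T.)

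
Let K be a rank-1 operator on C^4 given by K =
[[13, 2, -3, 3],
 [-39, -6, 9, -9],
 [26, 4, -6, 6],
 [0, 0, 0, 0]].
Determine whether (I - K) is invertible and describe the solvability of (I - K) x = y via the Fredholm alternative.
(I - K) is singular (det(I - K) = 0, i.e. 1 ∈ sigma(K)). (I - K) x = y is solvable iff y ⊥ ker((I - K)^*) = span{(13, 2, -3, 3)}, i.e. iff 13y_1 + 2y_2 - 3y_3 + 3y_4 = 0. When solvable, the solutions are x = y + c·(1, -3, 2, 0), c arbitrary (ker(I - K) = span{(1, -3, 2, 0)}, dimension 1).

K has rank 1, so it is an outer product K = u v^T: every row of K is a multiple of one row vector. Reading off the entries, u = (1, -3, 2, 0) and v = (13, 2, -3, 3) (row i of K equals u_i·v^T). A rank-one matrix u v^T satisfies K u = u (v·u) and kills the (3)-dimensional subspace v^⊥, so its characteristic polynomial is lambda^3 (lambda - v·u) with v·u = tr K = 1. Hence the eigenvalues of I - K are 1 (multiplicity 3) and 1 - (1) = 0, so det(I - K) = 0. (Direct check: I - K =
[[-12, -2, 3, -3],
 [39, 7, -9, 9],
 [-26, -4, 7, -6],
 [0, 0, 0, 1]]
has determinant 0.) So 1 is an eigenvalue of K and (I - K) is not invertible. The finite-dimensional Fredholm alternative says: either (I - K) is invertible, or ker(I - K) ≠ {0} and then range(I - K) = ker((I - K)^*)^⊥, with dim ker(I - K) = dim ker((I - K)^*). We are in the second case, so we need both kernels. Kernel of I - K: (I - K) u = u - u (v·u) = u - u = 0, so ker(I - K) = span{u} = span{(1, -3, 2, 0)} (it is exactly 1-dimensional because rank(I - K) = 3). Kernel of the adjoint: K is real, so (I - K)^* = I - K^T = I - v u^T, and (I - v u^T) v = v - v (u·v) = 0; hence ker((I - K)^*) = span{v} = span{(13, 2, -3, 3)}. Therefore (I - K) x = y is solvable iff <y, v> = 0, i.e. iff 13y_1 + 2y_2 - 3y_3 + 3y_4 = 0. When this holds, K y = u (v·y) = 0, so (I - K) y = y and x = y is a particular solution; the full solution set is the line x = y + c·u = y + c·(1, -3, 2, 0), c ∈ C.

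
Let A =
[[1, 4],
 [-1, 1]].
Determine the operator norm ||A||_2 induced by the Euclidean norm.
||A||_2 = sqrt((19 + sqrt(261))/2) ≈ 4.1926 (= sqrt(largest eigenvalue of A^T A))

||A||_2 = sigma_max(A) = sqrt(lambda_max(A^T A)). Form the symmetric matrix M = A^T A =
[[2, 3],
 [3, 17]].
Its characteristic polynomial (trace, determinant of M give the coefficients) is
  p(λ) = det(λ I - M) = λ^2 - 19λ + 25.
For λ^2 - 19λ + 25 the discriminant is 261. It is nonnegative but not a perfect square, so the roots are real and irrational: λ = (19 ± sqrt(261))/2 ≈ 17.5777, 1.4223.
So the eigenvalues of A^T A are ≈ 1.4223, 17.5777 (all ≥ 0, as they must be for A^T A). The largest is λ_max = (19 + sqrt(261))/2 ≈ 17.5777, hence ||A||_2 = sqrt(λ_max) = sqrt((19 + sqrt(261))/2) ≈ 4.1926.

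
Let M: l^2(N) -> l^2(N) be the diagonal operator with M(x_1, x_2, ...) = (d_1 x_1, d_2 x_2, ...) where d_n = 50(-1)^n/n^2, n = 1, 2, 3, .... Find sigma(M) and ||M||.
sigma(M) = {50(-1)^n/n^2 : n ≥ 1} ∪ {0}; ||M|| = 50

A bounded diagonal operator on l^2 with diagonal entries d_n has spectrum equal to the closure of {d_n : n ≥ 1}: every d_n is an eigenvalue (with eigenvector e_n), so {d_n} ⊂ sigma(M); the spectrum is closed, so its closure is too; and for lambda not in the closure, (M - lambda I) has bounded inverse (the diagonal entries 1/(d_n - lambda) are bounded). For our sequence d_n = 50(-1)^n/n^2, n = 1, 2, 3, ...:
  - {d_n} = {50(-1)^n/n^2 : n ≥ 1}; the only limit point is 0
  - closure = {50(-1)^n/n^2 : n ≥ 1} ∪ {0}
For the norm: a diagonal operator has ||M|| = sup_n |d_n|. Here |d_n| = 50/n^2 is decreasing, so sup_n |d_n| = |d_1| = 50. So ||M|| = 50.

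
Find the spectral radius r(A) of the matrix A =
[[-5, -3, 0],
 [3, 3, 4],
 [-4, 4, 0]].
r(A) ≈ 5.7326

The eigenvalues of A are the roots of its characteristic polynomial. With M = A (coefficients from the trace, the sum of principal 2x2 minors, and det A):
  p(λ) = det(λ I - M) = λ^3 + 2λ^2 - 22λ - 128.
No integer candidate from the rational root theorem (±divisors of 128) is a root, so the roots are irrational. The cubic discriminant is Δ = -292368 < 0, so there is one real root and a complex-conjugate pair. p(5) = -63 and p(6) = 28 have opposite signs, so a root lies in (5, 6); Newton's method refines it to λ ≈ 5.7326. Dividing out (λ - (5.7326)) leaves approximately λ^2 + 7.7326λ + 22.3283. For λ^2 + 7.7326λ + 22.3283 the discriminant is -29.5197. It is negative, so the remaining roots are the complex-conjugate pair λ ≈ -3.8663 ± 2.7166i. Their product equals the constant term, so |λ|^2 ≈ 22.3283 and |λ| ≈ 4.7253.
Thus the eigenvalues (to 4 decimals) are 5.7326 (modulus 5.7326); -3.8663 ± 2.7166i (modulus 4.7253). The spectral radius is the largest modulus: r(A) ≈ 5.7326. (Cross-check: r(A) ≤ ||A||_2 ≈ 7.6945; equality holds whenever A is normal, though it can also hold for some non-normal A.)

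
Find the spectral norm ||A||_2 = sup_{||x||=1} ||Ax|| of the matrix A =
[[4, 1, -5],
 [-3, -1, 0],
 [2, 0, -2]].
||A||_2 ≈ 7.374 (= sqrt(largest eigenvalue of A^T A))

||A||_2 = sigma_max(A) = sqrt(lambda_max(A^T A)). Form the symmetric matrix M = A^T A =
[[29, 7, -24],
 [7, 2, -5],
 [-24, -5, 29]].
Its characteristic polynomial (trace, sum of principal 2x2 minors, determinant of M give the coefficients) is
  p(λ) = det(λ I - M) = λ^3 - 60λ^2 + 307λ - 64.
No integer candidate from the rational root theorem (±divisors of 64) is a root, so the roots are irrational. The cubic discriminant is Δ = 189371876 > 0, so there are three distinct real roots. p(0) = -64 and p(1) = 184 have opposite signs, so a root lies in (0, 1); Newton's method refines it to λ ≈ 0.2177. p(5) = 96 and p(6) = -166 have opposite signs, so a root lies in (5, 6); Newton's method refines it to λ ≈ 5.4066. p(54) = -982 and p(55) = 1696 have opposite signs, so a root lies in (54, 55); Newton's method refines it to λ ≈ 54.3757. Check (Vieta): the three roots sum to 60, matching tr M = 60.
So the eigenvalues of A^T A are ≈ 0.2177, 5.4066, 54.3757 (all ≥ 0, as they must be for A^T A). The largest is λ_max ≈ 54.3757, hence ||A||_2 = sqrt(λ_max) ≈ 7.374.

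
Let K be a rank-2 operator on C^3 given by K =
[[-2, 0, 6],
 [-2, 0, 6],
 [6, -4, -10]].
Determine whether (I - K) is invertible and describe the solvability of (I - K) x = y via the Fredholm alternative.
(I - K) is invertible (det(I - K) = 21 ≠ 0), so for every y in C^3 the equation (I - K) x = y has a unique solution.

K has rank 2 and factors as K = U V^T = u1 v1^T + u2 v2^T with u1 = (2, 2, -2), v1 = (-1, 0, 3), u2 = (0, 0, 2), v2 = (2, -2, -2) (multiplying out reproduces the displayed K). The nonzero eigenvalues of U V^T coincide with those of the 2 x 2 matrix G = V^T U = [[v1·u1, v1·u2], [v2·u1, v2·u2]] = [[-8, 6], [4, -4]], and by the Sylvester determinant identity det(I_3 - U V^T) = det(I_2 - V^T U) = det([[9, -6], [-4, 5]]) = (9)(5) - (-6)(-4) = 21. (Direct check: I - K =
[[3, 0, -6],
 [2, 1, -6],
 [-6, 4, 11]]
has determinant 21.) The finite-dimensional Fredholm alternative says: either (I - K) is invertible, or ker(I - K) ≠ {0} and then range(I - K) = ker((I - K)^*)^⊥, with dim ker(I - K) = dim ker((I - K)^*). Since det(I - K) ≠ 0, 1 is not an eigenvalue of K and ker(I - K) = {0}, so we are in the first case: for every y there is a unique x = (I - K)^(-1) y. (Explicitly, by the Woodbury identity, (I - U V^T)^(-1) = I + U (I_2 - G)^(-1) V^T.)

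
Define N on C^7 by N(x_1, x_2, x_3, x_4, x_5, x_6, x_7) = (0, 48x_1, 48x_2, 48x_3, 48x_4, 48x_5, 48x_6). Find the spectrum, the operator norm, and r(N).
sigma(N) = {0}; ||N|| = 48; r(N) = 0. (N is nilpotent with N^7 = 0.)

On C^7, N is a strictly lower-triangular matrix with 48 on the subdiagonal and zeros elsewhere, so its characteristic polynomial is lambda^7 and every eigenvalue is 0: sigma(N) = {0}. For the operator norm, N e_i = 48e_{i+1} for i = 1, ..., 6 and N e_7 = 0, so the singular values of N are 48 (with multiplicity 6) and 0; hence ||N|| = 48. The spectral radius r(N) = max|lambda| = 0. Note ||N|| > r(N) — characteristic of non-normal nilpotent operators. Indeed N^7 = 0.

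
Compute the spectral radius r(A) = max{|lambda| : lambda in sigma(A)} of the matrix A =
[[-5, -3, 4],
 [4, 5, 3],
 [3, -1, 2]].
r(A) ≈ 5.8887

The eigenvalues of A are the roots of its characteristic polynomial. With M = A (coefficients from the trace, the sum of principal 2x2 minors, and det A):
  p(λ) = det(λ I - M) = λ^3 - 2λ^2 - 22λ + 144.
No integer candidate from the rational root theorem (±divisors of 144) is a root, so the roots are irrational. The cubic discriminant is Δ = -396688 < 0, so there is one real root and a complex-conjugate pair. p(-6) = -12 and p(-5) = 79 have opposite signs, so a root lies in (-6, -5); Newton's method refines it to λ ≈ -5.8887. Dividing out (λ - (-5.8887)) leaves approximately λ^2 - 7.8887λ + 24.4537. For λ^2 - 7.8887λ + 24.4537 the discriminant is -35.5839. It is negative, so the remaining roots are the complex-conjugate pair λ ≈ 3.9443 ± 2.9826i. Their product equals the constant term, so |λ|^2 ≈ 24.4537 and |λ| ≈ 4.9451.
Thus the eigenvalues (to 4 decimals) are -5.8887 (modulus 5.8887); 3.9443 ± 2.9826i (modulus 4.9451). The spectral radius is the largest modulus: r(A) ≈ 5.8887. (Cross-check: r(A) ≤ ||A||_2 ≈ 8.6825; equality holds whenever A is normal, though it can also hold for some non-normal A.)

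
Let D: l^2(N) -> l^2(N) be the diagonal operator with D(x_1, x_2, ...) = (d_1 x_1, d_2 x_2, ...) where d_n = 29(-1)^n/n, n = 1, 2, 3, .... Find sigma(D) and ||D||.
sigma(D) = {29(-1)^n/n : n ≥ 1} ∪ {0}; ||D|| = 29

A bounded diagonal operator on l^2 with diagonal entries d_n has spectrum equal to the closure of {d_n : n ≥ 1}: every d_n is an eigenvalue (with eigenvector e_n), so {d_n} ⊂ sigma(D); the spectrum is closed, so its closure is too; and for lambda not in the closure, (D - lambda I) has bounded inverse (the diagonal entries 1/(d_n - lambda) are bounded). For our sequence d_n = 29(-1)^n/n, n = 1, 2, 3, ...:
  - {d_n} = {29(-1)^n/n : n ≥ 1}; the only limit point is 0
  - closure = {29(-1)^n/n : n ≥ 1} ∪ {0}
For the norm: a diagonal operator has ||D|| = sup_n |d_n|. Here |d_n| = 29/n is decreasing, so sup_n |d_n| = |d_1| = 29. So ||D|| = 29.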